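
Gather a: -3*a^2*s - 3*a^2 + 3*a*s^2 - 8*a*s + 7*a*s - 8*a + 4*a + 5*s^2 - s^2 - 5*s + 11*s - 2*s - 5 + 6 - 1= a^2*(-3*s - 3) + a*(3*s^2 - s - 4) + 4*s^2 + 4*s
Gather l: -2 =-2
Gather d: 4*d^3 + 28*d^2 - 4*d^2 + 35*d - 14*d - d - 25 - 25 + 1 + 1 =4*d^3 + 24*d^2 + 20*d - 48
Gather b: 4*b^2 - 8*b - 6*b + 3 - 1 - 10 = 4*b^2 - 14*b - 8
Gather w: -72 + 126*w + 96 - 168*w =24 - 42*w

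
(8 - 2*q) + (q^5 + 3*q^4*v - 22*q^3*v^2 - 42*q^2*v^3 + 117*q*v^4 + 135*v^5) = q^5 + 3*q^4*v - 22*q^3*v^2 - 42*q^2*v^3 + 117*q*v^4 - 2*q + 135*v^5 + 8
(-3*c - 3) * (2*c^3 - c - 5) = -6*c^4 - 6*c^3 + 3*c^2 + 18*c + 15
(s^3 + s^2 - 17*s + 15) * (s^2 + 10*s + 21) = s^5 + 11*s^4 + 14*s^3 - 134*s^2 - 207*s + 315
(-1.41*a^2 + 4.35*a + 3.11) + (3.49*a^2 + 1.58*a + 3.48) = 2.08*a^2 + 5.93*a + 6.59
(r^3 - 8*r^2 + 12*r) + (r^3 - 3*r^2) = 2*r^3 - 11*r^2 + 12*r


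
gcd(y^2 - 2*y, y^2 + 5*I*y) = y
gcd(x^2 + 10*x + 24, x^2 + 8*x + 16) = x + 4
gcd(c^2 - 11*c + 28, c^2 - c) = 1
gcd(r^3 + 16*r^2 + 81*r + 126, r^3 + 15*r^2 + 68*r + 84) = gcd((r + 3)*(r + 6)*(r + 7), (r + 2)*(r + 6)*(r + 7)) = r^2 + 13*r + 42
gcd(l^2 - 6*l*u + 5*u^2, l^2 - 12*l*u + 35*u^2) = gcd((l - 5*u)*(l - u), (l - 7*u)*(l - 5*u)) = -l + 5*u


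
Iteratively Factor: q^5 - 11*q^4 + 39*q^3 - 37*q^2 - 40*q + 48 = (q + 1)*(q^4 - 12*q^3 + 51*q^2 - 88*q + 48) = (q - 4)*(q + 1)*(q^3 - 8*q^2 + 19*q - 12) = (q - 4)*(q - 1)*(q + 1)*(q^2 - 7*q + 12) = (q - 4)*(q - 3)*(q - 1)*(q + 1)*(q - 4)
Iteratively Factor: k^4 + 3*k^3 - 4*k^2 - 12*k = (k)*(k^3 + 3*k^2 - 4*k - 12) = k*(k + 2)*(k^2 + k - 6) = k*(k - 2)*(k + 2)*(k + 3)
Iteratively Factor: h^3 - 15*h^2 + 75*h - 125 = (h - 5)*(h^2 - 10*h + 25) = (h - 5)^2*(h - 5)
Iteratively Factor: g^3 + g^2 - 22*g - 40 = (g + 2)*(g^2 - g - 20) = (g - 5)*(g + 2)*(g + 4)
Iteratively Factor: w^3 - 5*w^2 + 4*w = (w - 1)*(w^2 - 4*w) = w*(w - 1)*(w - 4)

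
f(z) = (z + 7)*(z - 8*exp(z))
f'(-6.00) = -5.04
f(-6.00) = -6.02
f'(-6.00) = -5.04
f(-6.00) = -6.02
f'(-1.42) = -8.56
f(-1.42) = -18.71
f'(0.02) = -58.42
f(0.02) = -57.15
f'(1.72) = -423.81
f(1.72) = -374.58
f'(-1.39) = -8.95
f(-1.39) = -18.98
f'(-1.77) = -5.03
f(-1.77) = -16.38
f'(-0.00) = -57.00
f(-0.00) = -56.00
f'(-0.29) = -39.73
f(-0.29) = -42.11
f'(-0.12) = -49.15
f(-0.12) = -49.64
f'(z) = z + (1 - 8*exp(z))*(z + 7) - 8*exp(z) = z - (z + 7)*(8*exp(z) - 1) - 8*exp(z)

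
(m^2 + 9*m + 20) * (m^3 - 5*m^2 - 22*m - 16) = m^5 + 4*m^4 - 47*m^3 - 314*m^2 - 584*m - 320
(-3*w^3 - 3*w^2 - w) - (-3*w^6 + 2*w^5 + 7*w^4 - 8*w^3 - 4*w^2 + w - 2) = 3*w^6 - 2*w^5 - 7*w^4 + 5*w^3 + w^2 - 2*w + 2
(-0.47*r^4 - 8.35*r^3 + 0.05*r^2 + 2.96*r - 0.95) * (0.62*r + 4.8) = -0.2914*r^5 - 7.433*r^4 - 40.049*r^3 + 2.0752*r^2 + 13.619*r - 4.56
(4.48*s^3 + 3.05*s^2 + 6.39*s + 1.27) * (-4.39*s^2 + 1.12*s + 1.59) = -19.6672*s^5 - 8.3719*s^4 - 17.5129*s^3 + 6.431*s^2 + 11.5825*s + 2.0193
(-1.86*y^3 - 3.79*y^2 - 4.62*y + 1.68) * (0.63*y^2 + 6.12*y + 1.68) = -1.1718*y^5 - 13.7709*y^4 - 29.2302*y^3 - 33.5832*y^2 + 2.52*y + 2.8224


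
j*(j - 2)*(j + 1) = j^3 - j^2 - 2*j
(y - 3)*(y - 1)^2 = y^3 - 5*y^2 + 7*y - 3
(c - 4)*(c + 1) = c^2 - 3*c - 4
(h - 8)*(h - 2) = h^2 - 10*h + 16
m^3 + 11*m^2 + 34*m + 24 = (m + 1)*(m + 4)*(m + 6)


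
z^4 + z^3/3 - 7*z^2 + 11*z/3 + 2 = (z - 2)*(z - 1)*(z + 1/3)*(z + 3)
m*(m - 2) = m^2 - 2*m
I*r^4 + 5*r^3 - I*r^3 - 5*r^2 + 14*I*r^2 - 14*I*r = r*(r - 7*I)*(r + 2*I)*(I*r - I)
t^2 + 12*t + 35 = (t + 5)*(t + 7)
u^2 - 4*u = u*(u - 4)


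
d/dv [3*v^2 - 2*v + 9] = 6*v - 2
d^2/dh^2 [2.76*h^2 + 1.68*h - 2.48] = 5.52000000000000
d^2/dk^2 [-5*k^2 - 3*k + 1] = -10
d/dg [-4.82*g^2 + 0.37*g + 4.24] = 0.37 - 9.64*g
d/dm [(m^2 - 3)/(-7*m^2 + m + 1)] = (m^2 - 40*m + 3)/(49*m^4 - 14*m^3 - 13*m^2 + 2*m + 1)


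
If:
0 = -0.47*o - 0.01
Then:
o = -0.02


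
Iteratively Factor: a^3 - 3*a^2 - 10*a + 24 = (a - 2)*(a^2 - a - 12) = (a - 2)*(a + 3)*(a - 4)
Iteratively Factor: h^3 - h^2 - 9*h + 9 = (h + 3)*(h^2 - 4*h + 3) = (h - 3)*(h + 3)*(h - 1)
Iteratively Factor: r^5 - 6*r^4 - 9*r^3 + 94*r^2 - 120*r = (r - 2)*(r^4 - 4*r^3 - 17*r^2 + 60*r) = r*(r - 2)*(r^3 - 4*r^2 - 17*r + 60) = r*(r - 5)*(r - 2)*(r^2 + r - 12) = r*(r - 5)*(r - 2)*(r + 4)*(r - 3)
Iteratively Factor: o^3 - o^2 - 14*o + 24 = (o + 4)*(o^2 - 5*o + 6) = (o - 3)*(o + 4)*(o - 2)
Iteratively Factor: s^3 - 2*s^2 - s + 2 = (s + 1)*(s^2 - 3*s + 2) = (s - 1)*(s + 1)*(s - 2)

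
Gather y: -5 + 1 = -4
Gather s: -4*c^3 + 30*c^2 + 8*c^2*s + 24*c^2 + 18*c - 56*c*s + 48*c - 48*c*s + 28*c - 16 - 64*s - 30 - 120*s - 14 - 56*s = -4*c^3 + 54*c^2 + 94*c + s*(8*c^2 - 104*c - 240) - 60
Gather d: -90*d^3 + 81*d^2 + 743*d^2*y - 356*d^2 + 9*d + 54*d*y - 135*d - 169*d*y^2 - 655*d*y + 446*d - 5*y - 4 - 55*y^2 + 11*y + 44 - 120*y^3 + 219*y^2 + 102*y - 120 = -90*d^3 + d^2*(743*y - 275) + d*(-169*y^2 - 601*y + 320) - 120*y^3 + 164*y^2 + 108*y - 80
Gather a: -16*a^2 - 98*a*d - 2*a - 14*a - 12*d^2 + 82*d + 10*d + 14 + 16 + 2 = -16*a^2 + a*(-98*d - 16) - 12*d^2 + 92*d + 32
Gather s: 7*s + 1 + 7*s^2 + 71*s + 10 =7*s^2 + 78*s + 11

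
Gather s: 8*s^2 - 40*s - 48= 8*s^2 - 40*s - 48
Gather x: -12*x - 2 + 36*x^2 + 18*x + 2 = 36*x^2 + 6*x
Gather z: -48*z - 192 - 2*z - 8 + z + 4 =-49*z - 196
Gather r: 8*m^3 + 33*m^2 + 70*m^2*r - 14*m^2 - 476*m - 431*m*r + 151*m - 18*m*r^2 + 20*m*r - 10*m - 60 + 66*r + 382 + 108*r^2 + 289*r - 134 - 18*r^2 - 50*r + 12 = 8*m^3 + 19*m^2 - 335*m + r^2*(90 - 18*m) + r*(70*m^2 - 411*m + 305) + 200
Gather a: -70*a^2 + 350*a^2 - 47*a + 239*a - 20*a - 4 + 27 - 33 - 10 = 280*a^2 + 172*a - 20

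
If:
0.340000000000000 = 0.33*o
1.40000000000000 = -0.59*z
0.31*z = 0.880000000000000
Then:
No Solution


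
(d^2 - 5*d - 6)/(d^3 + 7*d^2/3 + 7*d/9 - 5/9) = 9*(d - 6)/(9*d^2 + 12*d - 5)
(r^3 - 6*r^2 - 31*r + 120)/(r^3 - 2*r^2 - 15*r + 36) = (r^2 - 3*r - 40)/(r^2 + r - 12)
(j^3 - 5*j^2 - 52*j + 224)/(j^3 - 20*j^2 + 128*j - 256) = (j + 7)/(j - 8)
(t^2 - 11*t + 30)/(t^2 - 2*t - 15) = (t - 6)/(t + 3)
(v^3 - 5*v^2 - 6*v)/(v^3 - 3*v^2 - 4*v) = (v - 6)/(v - 4)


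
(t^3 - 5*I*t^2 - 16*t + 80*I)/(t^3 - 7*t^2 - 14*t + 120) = (t^2 - t*(4 + 5*I) + 20*I)/(t^2 - 11*t + 30)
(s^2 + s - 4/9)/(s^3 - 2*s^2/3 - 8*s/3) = (s - 1/3)/(s*(s - 2))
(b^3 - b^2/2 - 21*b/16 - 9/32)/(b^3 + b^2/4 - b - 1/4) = (8*b^2 - 6*b - 9)/(8*(b^2 - 1))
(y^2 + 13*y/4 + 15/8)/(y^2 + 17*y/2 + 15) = (y + 3/4)/(y + 6)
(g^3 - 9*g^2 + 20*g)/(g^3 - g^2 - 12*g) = (g - 5)/(g + 3)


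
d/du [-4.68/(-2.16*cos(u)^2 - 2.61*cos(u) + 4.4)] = (20.2176*cos(u) + 12.2148)*sin(u)/(2.16*cos(u)^2 + 2.61*cos(u) - 4.4)^2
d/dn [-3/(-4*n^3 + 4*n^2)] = 3*(2 - 3*n)/(4*n^3*(n - 1)^2)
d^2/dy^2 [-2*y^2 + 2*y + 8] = -4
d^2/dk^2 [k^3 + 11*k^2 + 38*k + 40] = 6*k + 22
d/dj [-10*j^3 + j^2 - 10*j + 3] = -30*j^2 + 2*j - 10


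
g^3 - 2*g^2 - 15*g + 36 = (g - 3)^2*(g + 4)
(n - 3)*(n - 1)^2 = n^3 - 5*n^2 + 7*n - 3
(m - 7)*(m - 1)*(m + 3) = m^3 - 5*m^2 - 17*m + 21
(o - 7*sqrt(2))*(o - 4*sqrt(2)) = o^2 - 11*sqrt(2)*o + 56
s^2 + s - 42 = (s - 6)*(s + 7)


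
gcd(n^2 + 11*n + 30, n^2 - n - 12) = 1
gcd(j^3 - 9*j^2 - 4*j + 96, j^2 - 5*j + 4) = j - 4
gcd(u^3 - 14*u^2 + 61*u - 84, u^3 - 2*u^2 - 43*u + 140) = u - 4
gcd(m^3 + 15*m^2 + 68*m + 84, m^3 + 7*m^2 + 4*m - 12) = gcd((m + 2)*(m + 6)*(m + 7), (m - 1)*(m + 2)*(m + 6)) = m^2 + 8*m + 12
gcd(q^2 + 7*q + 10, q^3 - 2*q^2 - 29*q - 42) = q + 2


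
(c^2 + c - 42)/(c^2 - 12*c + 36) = (c + 7)/(c - 6)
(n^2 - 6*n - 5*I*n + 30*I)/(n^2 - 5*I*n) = (n - 6)/n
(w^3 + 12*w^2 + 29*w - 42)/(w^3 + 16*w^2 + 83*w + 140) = (w^2 + 5*w - 6)/(w^2 + 9*w + 20)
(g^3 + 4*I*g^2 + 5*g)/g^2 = g + 4*I + 5/g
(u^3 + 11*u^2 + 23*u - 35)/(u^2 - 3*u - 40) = (u^2 + 6*u - 7)/(u - 8)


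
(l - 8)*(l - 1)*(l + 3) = l^3 - 6*l^2 - 19*l + 24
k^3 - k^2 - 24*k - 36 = (k - 6)*(k + 2)*(k + 3)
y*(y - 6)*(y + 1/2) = y^3 - 11*y^2/2 - 3*y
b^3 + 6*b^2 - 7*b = b*(b - 1)*(b + 7)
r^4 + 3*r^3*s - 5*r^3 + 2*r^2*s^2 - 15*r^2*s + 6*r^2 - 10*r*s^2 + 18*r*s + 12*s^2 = (r - 3)*(r - 2)*(r + s)*(r + 2*s)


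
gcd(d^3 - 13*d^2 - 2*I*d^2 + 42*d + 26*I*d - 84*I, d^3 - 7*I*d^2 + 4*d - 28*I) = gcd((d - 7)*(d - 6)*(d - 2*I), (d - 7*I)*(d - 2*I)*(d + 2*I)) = d - 2*I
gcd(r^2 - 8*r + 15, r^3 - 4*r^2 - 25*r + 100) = r - 5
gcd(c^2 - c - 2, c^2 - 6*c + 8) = c - 2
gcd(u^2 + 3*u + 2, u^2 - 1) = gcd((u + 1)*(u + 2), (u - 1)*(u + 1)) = u + 1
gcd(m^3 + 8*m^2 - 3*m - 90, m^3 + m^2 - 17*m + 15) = m^2 + 2*m - 15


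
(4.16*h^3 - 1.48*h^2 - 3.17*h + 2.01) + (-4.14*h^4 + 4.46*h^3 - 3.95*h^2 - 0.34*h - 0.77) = -4.14*h^4 + 8.62*h^3 - 5.43*h^2 - 3.51*h + 1.24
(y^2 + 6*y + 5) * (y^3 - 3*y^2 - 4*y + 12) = y^5 + 3*y^4 - 17*y^3 - 27*y^2 + 52*y + 60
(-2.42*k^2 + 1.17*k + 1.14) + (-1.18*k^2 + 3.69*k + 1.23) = -3.6*k^2 + 4.86*k + 2.37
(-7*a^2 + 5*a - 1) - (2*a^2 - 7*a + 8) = -9*a^2 + 12*a - 9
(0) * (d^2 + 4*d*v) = 0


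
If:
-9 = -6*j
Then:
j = 3/2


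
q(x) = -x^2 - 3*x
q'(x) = -2*x - 3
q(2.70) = -15.39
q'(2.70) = -8.40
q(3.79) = -25.73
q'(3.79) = -10.58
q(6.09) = -55.36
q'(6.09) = -15.18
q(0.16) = -0.51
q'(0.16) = -3.32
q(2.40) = -12.96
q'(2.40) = -7.80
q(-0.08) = 0.23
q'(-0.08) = -2.84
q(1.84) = -8.91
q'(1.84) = -6.68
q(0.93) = -3.65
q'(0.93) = -4.86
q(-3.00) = 0.00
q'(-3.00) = 3.00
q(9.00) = -108.00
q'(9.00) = -21.00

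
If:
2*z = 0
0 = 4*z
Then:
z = 0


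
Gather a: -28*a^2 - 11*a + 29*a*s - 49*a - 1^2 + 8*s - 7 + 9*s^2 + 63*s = -28*a^2 + a*(29*s - 60) + 9*s^2 + 71*s - 8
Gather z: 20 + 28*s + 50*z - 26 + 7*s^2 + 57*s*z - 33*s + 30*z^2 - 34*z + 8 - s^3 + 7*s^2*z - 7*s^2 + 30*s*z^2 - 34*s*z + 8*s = -s^3 + 3*s + z^2*(30*s + 30) + z*(7*s^2 + 23*s + 16) + 2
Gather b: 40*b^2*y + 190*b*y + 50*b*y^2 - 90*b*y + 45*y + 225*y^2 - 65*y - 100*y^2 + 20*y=40*b^2*y + b*(50*y^2 + 100*y) + 125*y^2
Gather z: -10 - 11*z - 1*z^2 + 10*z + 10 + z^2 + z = 0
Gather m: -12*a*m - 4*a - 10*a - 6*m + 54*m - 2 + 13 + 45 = -14*a + m*(48 - 12*a) + 56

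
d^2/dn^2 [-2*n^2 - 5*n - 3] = -4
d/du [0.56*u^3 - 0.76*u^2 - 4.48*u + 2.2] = 1.68*u^2 - 1.52*u - 4.48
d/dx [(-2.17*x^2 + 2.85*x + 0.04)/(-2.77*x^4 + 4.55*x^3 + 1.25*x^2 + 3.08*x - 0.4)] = (-12.0218*x^5 + 33.557*x^4 - 25.4918*x^3 - 10.7921*x^2 + 1.636*x - 1.2632)/(7.6729*x^8 - 25.207*x^7 + 13.7775*x^6 - 5.6882*x^5 + 31.8065*x^4 + 4.06*x^3 + 8.4864*x^2 - 2.464*x + 0.16)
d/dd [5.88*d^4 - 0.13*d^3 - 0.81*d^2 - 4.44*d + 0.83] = 23.52*d^3 - 0.39*d^2 - 1.62*d - 4.44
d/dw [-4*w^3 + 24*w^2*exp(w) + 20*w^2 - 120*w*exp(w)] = 24*w^2*exp(w) - 12*w^2 - 72*w*exp(w) + 40*w - 120*exp(w)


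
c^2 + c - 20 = (c - 4)*(c + 5)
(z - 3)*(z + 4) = z^2 + z - 12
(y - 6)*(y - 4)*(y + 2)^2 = y^4 - 6*y^3 - 12*y^2 + 56*y + 96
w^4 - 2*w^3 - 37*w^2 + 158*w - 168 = (w - 4)*(w - 3)*(w - 2)*(w + 7)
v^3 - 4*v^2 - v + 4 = (v - 4)*(v - 1)*(v + 1)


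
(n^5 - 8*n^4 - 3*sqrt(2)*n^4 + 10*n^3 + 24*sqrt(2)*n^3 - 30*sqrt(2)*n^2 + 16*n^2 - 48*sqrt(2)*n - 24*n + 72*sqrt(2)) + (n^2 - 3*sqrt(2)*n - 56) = n^5 - 8*n^4 - 3*sqrt(2)*n^4 + 10*n^3 + 24*sqrt(2)*n^3 - 30*sqrt(2)*n^2 + 17*n^2 - 51*sqrt(2)*n - 24*n - 56 + 72*sqrt(2)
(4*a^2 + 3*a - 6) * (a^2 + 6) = 4*a^4 + 3*a^3 + 18*a^2 + 18*a - 36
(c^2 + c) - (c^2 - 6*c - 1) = 7*c + 1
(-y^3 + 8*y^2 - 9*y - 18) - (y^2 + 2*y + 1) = -y^3 + 7*y^2 - 11*y - 19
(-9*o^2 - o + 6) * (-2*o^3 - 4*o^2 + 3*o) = 18*o^5 + 38*o^4 - 35*o^3 - 27*o^2 + 18*o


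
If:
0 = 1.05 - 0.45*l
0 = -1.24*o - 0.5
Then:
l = 2.33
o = -0.40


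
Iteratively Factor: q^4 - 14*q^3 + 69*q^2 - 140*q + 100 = (q - 2)*(q^3 - 12*q^2 + 45*q - 50) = (q - 5)*(q - 2)*(q^2 - 7*q + 10) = (q - 5)*(q - 2)^2*(q - 5)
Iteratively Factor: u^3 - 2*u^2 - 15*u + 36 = (u - 3)*(u^2 + u - 12) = (u - 3)^2*(u + 4)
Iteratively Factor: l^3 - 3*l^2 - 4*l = (l + 1)*(l^2 - 4*l) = l*(l + 1)*(l - 4)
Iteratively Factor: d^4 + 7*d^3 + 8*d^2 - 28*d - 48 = (d + 4)*(d^3 + 3*d^2 - 4*d - 12) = (d + 3)*(d + 4)*(d^2 - 4) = (d + 2)*(d + 3)*(d + 4)*(d - 2)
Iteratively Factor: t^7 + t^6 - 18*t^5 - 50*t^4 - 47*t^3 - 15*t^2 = (t + 1)*(t^6 - 18*t^4 - 32*t^3 - 15*t^2) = t*(t + 1)*(t^5 - 18*t^3 - 32*t^2 - 15*t) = t*(t + 1)^2*(t^4 - t^3 - 17*t^2 - 15*t) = t*(t + 1)^2*(t + 3)*(t^3 - 4*t^2 - 5*t) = t^2*(t + 1)^2*(t + 3)*(t^2 - 4*t - 5) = t^2*(t - 5)*(t + 1)^2*(t + 3)*(t + 1)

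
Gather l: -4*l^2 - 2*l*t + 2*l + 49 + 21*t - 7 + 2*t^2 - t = -4*l^2 + l*(2 - 2*t) + 2*t^2 + 20*t + 42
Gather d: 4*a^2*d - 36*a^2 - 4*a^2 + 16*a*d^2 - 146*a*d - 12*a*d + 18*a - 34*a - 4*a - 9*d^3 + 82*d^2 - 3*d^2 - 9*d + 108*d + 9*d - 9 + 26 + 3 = -40*a^2 - 20*a - 9*d^3 + d^2*(16*a + 79) + d*(4*a^2 - 158*a + 108) + 20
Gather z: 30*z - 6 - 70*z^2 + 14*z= -70*z^2 + 44*z - 6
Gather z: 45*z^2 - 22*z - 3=45*z^2 - 22*z - 3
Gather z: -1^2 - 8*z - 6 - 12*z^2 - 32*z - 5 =-12*z^2 - 40*z - 12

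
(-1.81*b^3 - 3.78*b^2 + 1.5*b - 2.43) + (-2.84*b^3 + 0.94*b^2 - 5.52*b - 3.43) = -4.65*b^3 - 2.84*b^2 - 4.02*b - 5.86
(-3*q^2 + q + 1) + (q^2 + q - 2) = -2*q^2 + 2*q - 1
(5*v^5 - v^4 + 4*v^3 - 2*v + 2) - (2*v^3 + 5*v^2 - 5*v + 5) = 5*v^5 - v^4 + 2*v^3 - 5*v^2 + 3*v - 3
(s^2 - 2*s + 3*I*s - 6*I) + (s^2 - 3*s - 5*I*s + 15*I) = 2*s^2 - 5*s - 2*I*s + 9*I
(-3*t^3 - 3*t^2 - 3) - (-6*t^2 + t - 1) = -3*t^3 + 3*t^2 - t - 2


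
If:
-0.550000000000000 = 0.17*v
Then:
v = -3.24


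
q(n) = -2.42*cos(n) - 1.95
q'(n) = 2.42*sin(n)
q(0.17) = -4.34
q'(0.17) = 0.41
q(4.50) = -1.44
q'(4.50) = -2.37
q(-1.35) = -2.48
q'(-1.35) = -2.36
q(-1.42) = -2.31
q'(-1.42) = -2.39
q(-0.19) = -4.33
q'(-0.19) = -0.46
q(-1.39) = -2.39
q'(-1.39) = -2.38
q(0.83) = -3.58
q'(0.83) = 1.79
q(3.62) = 0.20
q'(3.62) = -1.11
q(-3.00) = 0.45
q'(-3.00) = -0.34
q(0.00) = -4.37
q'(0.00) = 0.00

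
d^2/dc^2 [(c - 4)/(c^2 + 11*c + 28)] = 2*((c - 4)*(2*c + 11)^2 - (3*c + 7)*(c^2 + 11*c + 28))/(c^2 + 11*c + 28)^3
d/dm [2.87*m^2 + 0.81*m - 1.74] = 5.74*m + 0.81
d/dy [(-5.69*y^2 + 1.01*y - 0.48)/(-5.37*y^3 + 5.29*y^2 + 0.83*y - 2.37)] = (-30.5553*y^4 + 10.8474*y^3 - 17.7984*y^2 + 32.049*y - 1.9953)/(28.8369*y^6 - 56.8146*y^5 + 19.0699*y^4 + 34.2352*y^3 - 24.3857*y^2 - 3.9342*y + 5.6169)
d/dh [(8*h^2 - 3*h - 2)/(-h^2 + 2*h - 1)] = (13*h - 7)/(h^3 - 3*h^2 + 3*h - 1)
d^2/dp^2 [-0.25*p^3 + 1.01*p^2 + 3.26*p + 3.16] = 2.02 - 1.5*p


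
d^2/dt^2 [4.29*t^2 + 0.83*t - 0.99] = 8.58000000000000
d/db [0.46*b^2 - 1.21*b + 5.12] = 0.92*b - 1.21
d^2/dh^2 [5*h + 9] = 0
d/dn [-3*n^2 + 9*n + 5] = 9 - 6*n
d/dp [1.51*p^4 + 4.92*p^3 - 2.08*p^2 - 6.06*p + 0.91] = 6.04*p^3 + 14.76*p^2 - 4.16*p - 6.06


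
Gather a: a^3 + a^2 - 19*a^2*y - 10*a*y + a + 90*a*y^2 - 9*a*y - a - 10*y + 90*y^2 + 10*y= a^3 + a^2*(1 - 19*y) + a*(90*y^2 - 19*y) + 90*y^2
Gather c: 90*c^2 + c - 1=90*c^2 + c - 1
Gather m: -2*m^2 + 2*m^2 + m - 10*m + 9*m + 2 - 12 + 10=0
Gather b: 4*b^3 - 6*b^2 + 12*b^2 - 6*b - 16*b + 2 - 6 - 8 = 4*b^3 + 6*b^2 - 22*b - 12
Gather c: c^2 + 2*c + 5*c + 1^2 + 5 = c^2 + 7*c + 6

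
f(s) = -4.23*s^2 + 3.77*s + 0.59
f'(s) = 3.77 - 8.46*s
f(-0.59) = -3.11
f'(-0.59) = 8.76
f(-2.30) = -30.46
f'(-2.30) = 23.23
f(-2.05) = -24.92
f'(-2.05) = 21.11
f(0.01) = 0.63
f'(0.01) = 3.69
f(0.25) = 1.27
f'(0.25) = 1.66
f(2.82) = -22.42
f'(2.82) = -20.09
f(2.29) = -12.96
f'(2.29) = -15.60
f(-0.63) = -3.46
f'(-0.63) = 9.10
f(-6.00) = -174.31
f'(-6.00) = 54.53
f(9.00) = -308.11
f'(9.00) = -72.37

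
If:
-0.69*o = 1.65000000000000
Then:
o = -2.39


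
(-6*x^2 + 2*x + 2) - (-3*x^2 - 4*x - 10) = -3*x^2 + 6*x + 12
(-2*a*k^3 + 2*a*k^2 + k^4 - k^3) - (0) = -2*a*k^3 + 2*a*k^2 + k^4 - k^3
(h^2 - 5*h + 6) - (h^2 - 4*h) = 6 - h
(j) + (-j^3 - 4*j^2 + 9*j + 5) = -j^3 - 4*j^2 + 10*j + 5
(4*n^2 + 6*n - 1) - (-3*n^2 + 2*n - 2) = 7*n^2 + 4*n + 1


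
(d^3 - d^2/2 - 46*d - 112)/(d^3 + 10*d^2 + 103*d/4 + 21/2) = 2*(d^2 - 4*d - 32)/(2*d^2 + 13*d + 6)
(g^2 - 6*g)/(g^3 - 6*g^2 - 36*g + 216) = g/(g^2 - 36)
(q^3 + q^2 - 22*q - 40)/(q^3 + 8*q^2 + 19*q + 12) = (q^2 - 3*q - 10)/(q^2 + 4*q + 3)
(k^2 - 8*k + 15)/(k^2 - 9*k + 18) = (k - 5)/(k - 6)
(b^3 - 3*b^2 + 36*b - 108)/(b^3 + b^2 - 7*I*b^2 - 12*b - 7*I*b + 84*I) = (b^2 + 36)/(b^2 + b*(4 - 7*I) - 28*I)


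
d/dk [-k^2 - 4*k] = -2*k - 4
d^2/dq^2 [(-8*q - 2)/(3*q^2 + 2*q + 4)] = 4*(-4*(3*q + 1)^2*(4*q + 1) + (36*q + 11)*(3*q^2 + 2*q + 4))/(3*q^2 + 2*q + 4)^3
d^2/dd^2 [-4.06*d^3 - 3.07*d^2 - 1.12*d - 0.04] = -24.36*d - 6.14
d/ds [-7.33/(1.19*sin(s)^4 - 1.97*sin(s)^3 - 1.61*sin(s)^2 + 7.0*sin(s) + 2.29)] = (34.8908*sin(s)^3 - 43.3203*sin(s)^2 - 23.6026*sin(s) + 51.31)*cos(s)/(1.19*sin(s)^4 - 1.97*sin(s)^3 - 1.61*sin(s)^2 + 7.0*sin(s) + 2.29)^2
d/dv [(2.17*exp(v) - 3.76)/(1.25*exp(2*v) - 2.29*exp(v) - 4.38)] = (-2.7125*exp(2*v) + 9.4*exp(v) - 18.115)*exp(v)/(1.5625*exp(4*v) - 5.725*exp(3*v) - 5.7059*exp(2*v) + 20.0604*exp(v) + 19.1844)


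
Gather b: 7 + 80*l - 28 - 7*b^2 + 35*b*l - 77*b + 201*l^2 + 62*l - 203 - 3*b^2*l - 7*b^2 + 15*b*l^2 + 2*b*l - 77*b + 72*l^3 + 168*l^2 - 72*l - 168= b^2*(-3*l - 14) + b*(15*l^2 + 37*l - 154) + 72*l^3 + 369*l^2 + 70*l - 392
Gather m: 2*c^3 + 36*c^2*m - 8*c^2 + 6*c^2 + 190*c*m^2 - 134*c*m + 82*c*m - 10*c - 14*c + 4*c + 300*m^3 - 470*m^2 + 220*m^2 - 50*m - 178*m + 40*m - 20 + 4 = 2*c^3 - 2*c^2 - 20*c + 300*m^3 + m^2*(190*c - 250) + m*(36*c^2 - 52*c - 188) - 16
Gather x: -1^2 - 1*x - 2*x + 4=3 - 3*x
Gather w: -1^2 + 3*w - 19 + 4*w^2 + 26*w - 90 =4*w^2 + 29*w - 110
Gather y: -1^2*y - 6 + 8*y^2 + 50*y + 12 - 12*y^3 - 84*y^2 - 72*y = -12*y^3 - 76*y^2 - 23*y + 6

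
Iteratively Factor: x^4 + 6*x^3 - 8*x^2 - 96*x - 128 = (x + 2)*(x^3 + 4*x^2 - 16*x - 64) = (x - 4)*(x + 2)*(x^2 + 8*x + 16) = (x - 4)*(x + 2)*(x + 4)*(x + 4)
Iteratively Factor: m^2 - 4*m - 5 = (m + 1)*(m - 5)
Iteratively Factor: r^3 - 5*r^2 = (r)*(r^2 - 5*r) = r*(r - 5)*(r)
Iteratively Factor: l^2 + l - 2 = (l - 1)*(l + 2)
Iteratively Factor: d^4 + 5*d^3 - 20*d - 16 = (d + 1)*(d^3 + 4*d^2 - 4*d - 16) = (d + 1)*(d + 4)*(d^2 - 4) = (d + 1)*(d + 2)*(d + 4)*(d - 2)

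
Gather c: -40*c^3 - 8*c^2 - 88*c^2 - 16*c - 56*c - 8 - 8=-40*c^3 - 96*c^2 - 72*c - 16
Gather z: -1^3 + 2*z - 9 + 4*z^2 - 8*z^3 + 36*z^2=-8*z^3 + 40*z^2 + 2*z - 10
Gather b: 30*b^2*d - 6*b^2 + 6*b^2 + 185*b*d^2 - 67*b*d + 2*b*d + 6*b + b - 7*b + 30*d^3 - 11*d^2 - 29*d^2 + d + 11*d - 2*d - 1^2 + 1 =30*b^2*d + b*(185*d^2 - 65*d) + 30*d^3 - 40*d^2 + 10*d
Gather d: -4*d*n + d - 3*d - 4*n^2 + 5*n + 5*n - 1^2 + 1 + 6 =d*(-4*n - 2) - 4*n^2 + 10*n + 6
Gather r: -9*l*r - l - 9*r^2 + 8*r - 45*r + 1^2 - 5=-l - 9*r^2 + r*(-9*l - 37) - 4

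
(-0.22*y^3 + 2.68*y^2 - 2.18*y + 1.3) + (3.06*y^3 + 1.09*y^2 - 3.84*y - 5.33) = 2.84*y^3 + 3.77*y^2 - 6.02*y - 4.03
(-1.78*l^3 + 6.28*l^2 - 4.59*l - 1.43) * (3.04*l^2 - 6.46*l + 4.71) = -5.4112*l^5 + 30.59*l^4 - 62.9062*l^3 + 54.883*l^2 - 12.3811*l - 6.7353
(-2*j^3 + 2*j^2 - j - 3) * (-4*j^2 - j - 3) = 8*j^5 - 6*j^4 + 8*j^3 + 7*j^2 + 6*j + 9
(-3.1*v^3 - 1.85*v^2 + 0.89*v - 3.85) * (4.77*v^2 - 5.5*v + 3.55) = -14.787*v^5 + 8.2255*v^4 + 3.4153*v^3 - 29.827*v^2 + 24.3345*v - 13.6675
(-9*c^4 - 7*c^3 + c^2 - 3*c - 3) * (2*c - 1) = -18*c^5 - 5*c^4 + 9*c^3 - 7*c^2 - 3*c + 3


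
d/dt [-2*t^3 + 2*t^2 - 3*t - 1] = -6*t^2 + 4*t - 3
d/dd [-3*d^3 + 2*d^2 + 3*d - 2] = -9*d^2 + 4*d + 3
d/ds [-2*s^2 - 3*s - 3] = -4*s - 3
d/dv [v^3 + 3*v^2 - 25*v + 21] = 3*v^2 + 6*v - 25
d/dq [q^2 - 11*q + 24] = 2*q - 11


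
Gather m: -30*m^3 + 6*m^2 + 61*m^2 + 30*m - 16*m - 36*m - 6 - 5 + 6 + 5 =-30*m^3 + 67*m^2 - 22*m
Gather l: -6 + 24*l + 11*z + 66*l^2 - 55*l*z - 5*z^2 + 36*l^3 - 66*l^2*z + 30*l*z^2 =36*l^3 + l^2*(66 - 66*z) + l*(30*z^2 - 55*z + 24) - 5*z^2 + 11*z - 6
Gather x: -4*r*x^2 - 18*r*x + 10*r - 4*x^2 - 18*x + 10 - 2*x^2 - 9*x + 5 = 10*r + x^2*(-4*r - 6) + x*(-18*r - 27) + 15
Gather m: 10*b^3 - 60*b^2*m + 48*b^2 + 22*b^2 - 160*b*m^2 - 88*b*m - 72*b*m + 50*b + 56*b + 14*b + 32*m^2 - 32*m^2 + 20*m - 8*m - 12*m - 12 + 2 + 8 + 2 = 10*b^3 + 70*b^2 - 160*b*m^2 + 120*b + m*(-60*b^2 - 160*b)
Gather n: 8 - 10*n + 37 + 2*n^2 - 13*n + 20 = 2*n^2 - 23*n + 65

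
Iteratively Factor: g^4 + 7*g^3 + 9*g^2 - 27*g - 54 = (g + 3)*(g^3 + 4*g^2 - 3*g - 18) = (g + 3)^2*(g^2 + g - 6) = (g + 3)^3*(g - 2)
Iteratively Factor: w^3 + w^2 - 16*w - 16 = (w + 4)*(w^2 - 3*w - 4) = (w - 4)*(w + 4)*(w + 1)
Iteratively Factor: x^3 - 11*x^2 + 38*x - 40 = (x - 4)*(x^2 - 7*x + 10) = (x - 4)*(x - 2)*(x - 5)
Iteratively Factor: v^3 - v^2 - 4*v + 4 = (v - 2)*(v^2 + v - 2) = (v - 2)*(v - 1)*(v + 2)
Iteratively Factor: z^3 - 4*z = (z - 2)*(z^2 + 2*z) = (z - 2)*(z + 2)*(z)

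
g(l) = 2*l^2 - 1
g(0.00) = -1.00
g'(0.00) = 0.00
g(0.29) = -0.83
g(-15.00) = 449.00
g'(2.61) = 10.44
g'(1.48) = 5.92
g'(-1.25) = -5.00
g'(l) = 4*l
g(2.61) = 12.62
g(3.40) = 22.12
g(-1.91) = 6.30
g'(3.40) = 13.60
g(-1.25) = 2.12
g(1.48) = 3.38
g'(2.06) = 8.24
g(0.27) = -0.85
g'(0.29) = 1.16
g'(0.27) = 1.08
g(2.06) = 7.49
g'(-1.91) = -7.64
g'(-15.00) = -60.00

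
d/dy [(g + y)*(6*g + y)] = 7*g + 2*y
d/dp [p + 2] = 1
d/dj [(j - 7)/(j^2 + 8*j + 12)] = (j^2 + 8*j - 2*(j - 7)*(j + 4) + 12)/(j^2 + 8*j + 12)^2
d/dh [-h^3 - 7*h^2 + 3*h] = -3*h^2 - 14*h + 3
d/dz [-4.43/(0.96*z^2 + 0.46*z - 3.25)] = (8.5056*z + 2.0378)/(0.96*z^2 + 0.46*z - 3.25)^2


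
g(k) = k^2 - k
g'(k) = 2*k - 1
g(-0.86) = 1.60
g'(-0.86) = -2.72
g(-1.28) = 2.92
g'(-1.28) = -3.56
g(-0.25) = 0.31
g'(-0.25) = -1.50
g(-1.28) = 2.92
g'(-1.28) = -3.56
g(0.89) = -0.10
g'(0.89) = 0.78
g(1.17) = 0.20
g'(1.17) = 1.34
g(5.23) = 22.12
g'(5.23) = 9.46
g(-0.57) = 0.89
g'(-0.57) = -2.14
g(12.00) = 132.00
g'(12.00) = 23.00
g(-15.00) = 240.00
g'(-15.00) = -31.00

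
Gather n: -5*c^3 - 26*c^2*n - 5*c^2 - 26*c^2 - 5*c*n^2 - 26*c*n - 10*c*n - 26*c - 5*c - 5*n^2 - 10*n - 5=-5*c^3 - 31*c^2 - 31*c + n^2*(-5*c - 5) + n*(-26*c^2 - 36*c - 10) - 5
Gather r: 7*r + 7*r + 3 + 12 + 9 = 14*r + 24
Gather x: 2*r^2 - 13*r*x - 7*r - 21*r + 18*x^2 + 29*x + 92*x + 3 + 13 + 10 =2*r^2 - 28*r + 18*x^2 + x*(121 - 13*r) + 26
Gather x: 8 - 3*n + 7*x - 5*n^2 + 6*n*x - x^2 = -5*n^2 - 3*n - x^2 + x*(6*n + 7) + 8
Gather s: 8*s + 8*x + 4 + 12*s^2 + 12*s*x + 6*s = 12*s^2 + s*(12*x + 14) + 8*x + 4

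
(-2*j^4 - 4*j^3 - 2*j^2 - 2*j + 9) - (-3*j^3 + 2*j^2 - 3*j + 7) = -2*j^4 - j^3 - 4*j^2 + j + 2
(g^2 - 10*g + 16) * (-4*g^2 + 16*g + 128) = -4*g^4 + 56*g^3 - 96*g^2 - 1024*g + 2048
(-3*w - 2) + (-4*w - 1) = -7*w - 3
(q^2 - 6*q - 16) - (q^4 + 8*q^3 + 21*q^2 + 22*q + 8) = -q^4 - 8*q^3 - 20*q^2 - 28*q - 24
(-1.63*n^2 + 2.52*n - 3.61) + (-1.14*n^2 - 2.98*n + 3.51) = -2.77*n^2 - 0.46*n - 0.1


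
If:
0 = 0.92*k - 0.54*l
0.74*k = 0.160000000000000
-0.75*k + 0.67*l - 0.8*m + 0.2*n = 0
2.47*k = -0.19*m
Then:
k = 0.22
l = 0.37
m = -2.81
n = -11.67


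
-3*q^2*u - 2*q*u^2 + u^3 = u*(-3*q + u)*(q + u)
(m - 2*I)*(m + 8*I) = m^2 + 6*I*m + 16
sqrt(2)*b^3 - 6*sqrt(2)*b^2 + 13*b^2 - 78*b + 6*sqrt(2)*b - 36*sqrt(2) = (b - 6)*(b + 6*sqrt(2))*(sqrt(2)*b + 1)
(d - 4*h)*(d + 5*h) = d^2 + d*h - 20*h^2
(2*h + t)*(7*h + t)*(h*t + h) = 14*h^3*t + 14*h^3 + 9*h^2*t^2 + 9*h^2*t + h*t^3 + h*t^2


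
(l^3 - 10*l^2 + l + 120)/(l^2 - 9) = (l^2 - 13*l + 40)/(l - 3)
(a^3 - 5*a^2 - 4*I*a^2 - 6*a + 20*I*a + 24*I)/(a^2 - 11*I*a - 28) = (a^2 - 5*a - 6)/(a - 7*I)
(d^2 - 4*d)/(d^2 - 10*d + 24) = d/(d - 6)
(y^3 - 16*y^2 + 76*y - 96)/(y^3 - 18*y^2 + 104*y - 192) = (y - 2)/(y - 4)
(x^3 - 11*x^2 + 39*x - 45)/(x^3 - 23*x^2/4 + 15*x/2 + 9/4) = 4*(x - 5)/(4*x + 1)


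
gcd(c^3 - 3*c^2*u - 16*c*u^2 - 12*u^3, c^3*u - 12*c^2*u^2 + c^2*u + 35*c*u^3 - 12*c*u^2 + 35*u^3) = 1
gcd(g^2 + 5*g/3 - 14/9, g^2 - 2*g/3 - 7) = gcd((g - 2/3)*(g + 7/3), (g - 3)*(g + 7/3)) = g + 7/3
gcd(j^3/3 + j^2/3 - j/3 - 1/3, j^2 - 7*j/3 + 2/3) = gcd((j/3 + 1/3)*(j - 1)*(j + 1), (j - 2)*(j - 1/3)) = 1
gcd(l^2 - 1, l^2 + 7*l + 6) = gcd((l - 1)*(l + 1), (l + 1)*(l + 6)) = l + 1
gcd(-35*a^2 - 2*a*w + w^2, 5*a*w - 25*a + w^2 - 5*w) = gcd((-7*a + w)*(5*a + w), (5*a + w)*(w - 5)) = 5*a + w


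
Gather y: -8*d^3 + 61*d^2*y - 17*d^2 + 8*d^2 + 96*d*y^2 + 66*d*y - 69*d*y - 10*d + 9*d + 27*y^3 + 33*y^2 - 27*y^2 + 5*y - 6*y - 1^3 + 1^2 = -8*d^3 - 9*d^2 - d + 27*y^3 + y^2*(96*d + 6) + y*(61*d^2 - 3*d - 1)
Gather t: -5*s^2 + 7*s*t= -5*s^2 + 7*s*t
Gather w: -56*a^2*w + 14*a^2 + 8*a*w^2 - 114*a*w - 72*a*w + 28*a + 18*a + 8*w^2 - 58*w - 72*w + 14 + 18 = 14*a^2 + 46*a + w^2*(8*a + 8) + w*(-56*a^2 - 186*a - 130) + 32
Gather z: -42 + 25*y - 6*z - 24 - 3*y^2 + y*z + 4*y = -3*y^2 + 29*y + z*(y - 6) - 66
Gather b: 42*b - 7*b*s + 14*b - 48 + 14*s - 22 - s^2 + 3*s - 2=b*(56 - 7*s) - s^2 + 17*s - 72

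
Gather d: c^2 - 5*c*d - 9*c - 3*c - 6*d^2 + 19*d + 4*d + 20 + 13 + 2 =c^2 - 12*c - 6*d^2 + d*(23 - 5*c) + 35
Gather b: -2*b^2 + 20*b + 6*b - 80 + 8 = -2*b^2 + 26*b - 72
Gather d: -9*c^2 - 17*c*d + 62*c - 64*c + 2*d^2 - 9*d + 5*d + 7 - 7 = -9*c^2 - 2*c + 2*d^2 + d*(-17*c - 4)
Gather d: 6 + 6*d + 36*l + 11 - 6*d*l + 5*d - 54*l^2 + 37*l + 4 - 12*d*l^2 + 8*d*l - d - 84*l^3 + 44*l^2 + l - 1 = d*(-12*l^2 + 2*l + 10) - 84*l^3 - 10*l^2 + 74*l + 20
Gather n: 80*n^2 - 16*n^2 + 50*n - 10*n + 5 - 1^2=64*n^2 + 40*n + 4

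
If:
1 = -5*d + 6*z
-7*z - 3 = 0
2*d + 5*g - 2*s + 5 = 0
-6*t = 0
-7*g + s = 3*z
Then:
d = -5/7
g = 43/63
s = 220/63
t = 0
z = -3/7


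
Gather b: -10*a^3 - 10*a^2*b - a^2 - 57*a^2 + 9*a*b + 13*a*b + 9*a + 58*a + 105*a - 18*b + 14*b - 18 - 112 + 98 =-10*a^3 - 58*a^2 + 172*a + b*(-10*a^2 + 22*a - 4) - 32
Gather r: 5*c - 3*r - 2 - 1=5*c - 3*r - 3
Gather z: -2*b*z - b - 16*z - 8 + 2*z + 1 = -b + z*(-2*b - 14) - 7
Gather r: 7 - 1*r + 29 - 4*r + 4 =40 - 5*r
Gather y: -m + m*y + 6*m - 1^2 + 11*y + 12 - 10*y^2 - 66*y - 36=5*m - 10*y^2 + y*(m - 55) - 25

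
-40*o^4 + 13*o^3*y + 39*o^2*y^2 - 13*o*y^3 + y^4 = (-8*o + y)*(-5*o + y)*(-o + y)*(o + y)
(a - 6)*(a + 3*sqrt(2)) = a^2 - 6*a + 3*sqrt(2)*a - 18*sqrt(2)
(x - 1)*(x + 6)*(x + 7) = x^3 + 12*x^2 + 29*x - 42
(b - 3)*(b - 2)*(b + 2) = b^3 - 3*b^2 - 4*b + 12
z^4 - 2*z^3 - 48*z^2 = z^2*(z - 8)*(z + 6)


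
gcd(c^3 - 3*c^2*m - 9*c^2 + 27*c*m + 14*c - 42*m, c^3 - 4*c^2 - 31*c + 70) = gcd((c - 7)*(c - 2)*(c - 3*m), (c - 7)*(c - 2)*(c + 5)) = c^2 - 9*c + 14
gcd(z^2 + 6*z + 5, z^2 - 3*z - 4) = z + 1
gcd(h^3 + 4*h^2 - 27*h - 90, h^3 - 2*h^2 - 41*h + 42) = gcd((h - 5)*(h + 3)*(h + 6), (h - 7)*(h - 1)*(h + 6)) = h + 6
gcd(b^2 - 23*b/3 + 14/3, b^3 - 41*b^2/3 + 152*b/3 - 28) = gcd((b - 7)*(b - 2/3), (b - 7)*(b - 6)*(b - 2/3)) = b^2 - 23*b/3 + 14/3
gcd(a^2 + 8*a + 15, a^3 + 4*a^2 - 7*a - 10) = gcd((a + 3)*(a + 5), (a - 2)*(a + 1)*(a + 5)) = a + 5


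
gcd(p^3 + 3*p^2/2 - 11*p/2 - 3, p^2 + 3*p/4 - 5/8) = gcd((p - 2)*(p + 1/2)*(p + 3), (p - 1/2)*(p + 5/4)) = 1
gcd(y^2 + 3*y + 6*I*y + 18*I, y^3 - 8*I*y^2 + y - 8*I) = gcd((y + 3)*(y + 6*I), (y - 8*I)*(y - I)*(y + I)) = 1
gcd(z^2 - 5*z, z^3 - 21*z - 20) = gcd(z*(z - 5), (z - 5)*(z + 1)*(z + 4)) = z - 5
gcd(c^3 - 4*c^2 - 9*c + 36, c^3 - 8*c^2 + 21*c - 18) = c - 3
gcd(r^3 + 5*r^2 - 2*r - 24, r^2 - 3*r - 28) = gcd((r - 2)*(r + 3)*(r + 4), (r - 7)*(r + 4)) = r + 4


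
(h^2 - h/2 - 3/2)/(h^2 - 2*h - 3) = (h - 3/2)/(h - 3)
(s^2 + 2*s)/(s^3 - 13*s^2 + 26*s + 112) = s/(s^2 - 15*s + 56)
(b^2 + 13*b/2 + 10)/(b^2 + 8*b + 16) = (b + 5/2)/(b + 4)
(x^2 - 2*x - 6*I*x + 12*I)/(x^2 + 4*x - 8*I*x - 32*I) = (x^2 + x*(-2 - 6*I) + 12*I)/(x^2 + x*(4 - 8*I) - 32*I)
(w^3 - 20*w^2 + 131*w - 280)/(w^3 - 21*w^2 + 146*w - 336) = (w - 5)/(w - 6)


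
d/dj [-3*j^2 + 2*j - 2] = 2 - 6*j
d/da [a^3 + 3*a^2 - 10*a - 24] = 3*a^2 + 6*a - 10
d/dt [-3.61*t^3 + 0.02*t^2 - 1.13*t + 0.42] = -10.83*t^2 + 0.04*t - 1.13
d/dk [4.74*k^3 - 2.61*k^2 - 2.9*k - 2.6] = 14.22*k^2 - 5.22*k - 2.9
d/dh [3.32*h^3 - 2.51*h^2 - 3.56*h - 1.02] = 9.96*h^2 - 5.02*h - 3.56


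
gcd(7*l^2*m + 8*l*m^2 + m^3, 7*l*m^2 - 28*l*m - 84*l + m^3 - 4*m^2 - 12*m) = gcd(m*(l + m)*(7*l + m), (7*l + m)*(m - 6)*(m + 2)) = 7*l + m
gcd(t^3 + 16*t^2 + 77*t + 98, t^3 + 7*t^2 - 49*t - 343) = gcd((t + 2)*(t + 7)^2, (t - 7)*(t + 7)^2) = t^2 + 14*t + 49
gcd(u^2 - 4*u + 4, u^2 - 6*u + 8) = u - 2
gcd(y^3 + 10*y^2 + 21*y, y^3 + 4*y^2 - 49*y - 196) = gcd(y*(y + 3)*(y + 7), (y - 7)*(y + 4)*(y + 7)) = y + 7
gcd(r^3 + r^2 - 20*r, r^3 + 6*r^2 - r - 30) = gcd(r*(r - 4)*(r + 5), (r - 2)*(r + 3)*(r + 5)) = r + 5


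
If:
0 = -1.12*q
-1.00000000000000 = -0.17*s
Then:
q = 0.00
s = 5.88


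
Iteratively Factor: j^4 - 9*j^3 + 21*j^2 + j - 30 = (j - 5)*(j^3 - 4*j^2 + j + 6) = (j - 5)*(j + 1)*(j^2 - 5*j + 6) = (j - 5)*(j - 2)*(j + 1)*(j - 3)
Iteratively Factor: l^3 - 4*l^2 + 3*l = (l - 1)*(l^2 - 3*l) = (l - 3)*(l - 1)*(l)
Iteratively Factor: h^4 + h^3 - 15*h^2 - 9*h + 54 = (h + 3)*(h^3 - 2*h^2 - 9*h + 18) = (h + 3)^2*(h^2 - 5*h + 6) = (h - 2)*(h + 3)^2*(h - 3)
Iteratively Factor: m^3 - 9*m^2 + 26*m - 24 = (m - 3)*(m^2 - 6*m + 8) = (m - 3)*(m - 2)*(m - 4)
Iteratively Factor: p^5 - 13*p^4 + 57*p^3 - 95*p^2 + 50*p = (p)*(p^4 - 13*p^3 + 57*p^2 - 95*p + 50) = p*(p - 2)*(p^3 - 11*p^2 + 35*p - 25) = p*(p - 5)*(p - 2)*(p^2 - 6*p + 5) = p*(p - 5)^2*(p - 2)*(p - 1)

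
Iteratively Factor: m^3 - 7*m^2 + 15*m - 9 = (m - 1)*(m^2 - 6*m + 9) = (m - 3)*(m - 1)*(m - 3)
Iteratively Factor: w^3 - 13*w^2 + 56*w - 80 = (w - 5)*(w^2 - 8*w + 16) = (w - 5)*(w - 4)*(w - 4)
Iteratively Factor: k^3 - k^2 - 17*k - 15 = (k + 1)*(k^2 - 2*k - 15) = (k - 5)*(k + 1)*(k + 3)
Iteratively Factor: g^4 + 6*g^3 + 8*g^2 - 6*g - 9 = (g - 1)*(g^3 + 7*g^2 + 15*g + 9) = (g - 1)*(g + 1)*(g^2 + 6*g + 9) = (g - 1)*(g + 1)*(g + 3)*(g + 3)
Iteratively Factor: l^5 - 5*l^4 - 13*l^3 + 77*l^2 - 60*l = (l - 3)*(l^4 - 2*l^3 - 19*l^2 + 20*l) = l*(l - 3)*(l^3 - 2*l^2 - 19*l + 20) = l*(l - 3)*(l - 1)*(l^2 - l - 20) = l*(l - 3)*(l - 1)*(l + 4)*(l - 5)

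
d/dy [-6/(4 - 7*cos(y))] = 42*sin(y)/(7*cos(y) - 4)^2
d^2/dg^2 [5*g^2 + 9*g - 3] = 10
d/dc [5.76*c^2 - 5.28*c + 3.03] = 11.52*c - 5.28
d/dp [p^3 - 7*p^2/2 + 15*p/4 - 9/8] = 3*p^2 - 7*p + 15/4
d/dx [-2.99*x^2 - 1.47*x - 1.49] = -5.98*x - 1.47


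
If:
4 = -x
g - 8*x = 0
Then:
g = -32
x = -4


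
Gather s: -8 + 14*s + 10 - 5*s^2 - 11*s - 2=-5*s^2 + 3*s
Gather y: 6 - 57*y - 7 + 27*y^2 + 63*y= 27*y^2 + 6*y - 1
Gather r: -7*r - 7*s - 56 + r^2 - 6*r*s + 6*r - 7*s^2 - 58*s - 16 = r^2 + r*(-6*s - 1) - 7*s^2 - 65*s - 72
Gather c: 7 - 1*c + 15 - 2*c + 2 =24 - 3*c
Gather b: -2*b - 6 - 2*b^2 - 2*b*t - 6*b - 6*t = -2*b^2 + b*(-2*t - 8) - 6*t - 6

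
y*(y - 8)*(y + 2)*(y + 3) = y^4 - 3*y^3 - 34*y^2 - 48*y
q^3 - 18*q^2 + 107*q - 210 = (q - 7)*(q - 6)*(q - 5)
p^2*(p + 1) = p^3 + p^2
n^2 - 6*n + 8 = (n - 4)*(n - 2)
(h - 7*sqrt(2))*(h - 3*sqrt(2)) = h^2 - 10*sqrt(2)*h + 42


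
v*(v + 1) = v^2 + v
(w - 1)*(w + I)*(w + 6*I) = w^3 - w^2 + 7*I*w^2 - 6*w - 7*I*w + 6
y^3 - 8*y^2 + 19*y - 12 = (y - 4)*(y - 3)*(y - 1)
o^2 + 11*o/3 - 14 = (o - 7/3)*(o + 6)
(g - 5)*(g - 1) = g^2 - 6*g + 5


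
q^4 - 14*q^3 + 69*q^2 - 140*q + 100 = (q - 5)^2*(q - 2)^2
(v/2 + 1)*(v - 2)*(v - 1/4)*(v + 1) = v^4/2 + 3*v^3/8 - 17*v^2/8 - 3*v/2 + 1/2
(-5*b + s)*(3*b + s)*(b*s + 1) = -15*b^3*s - 2*b^2*s^2 - 15*b^2 + b*s^3 - 2*b*s + s^2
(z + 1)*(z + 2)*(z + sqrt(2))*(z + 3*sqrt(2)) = z^4 + 3*z^3 + 4*sqrt(2)*z^3 + 8*z^2 + 12*sqrt(2)*z^2 + 8*sqrt(2)*z + 18*z + 12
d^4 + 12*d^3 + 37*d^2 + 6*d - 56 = (d - 1)*(d + 2)*(d + 4)*(d + 7)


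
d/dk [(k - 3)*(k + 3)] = 2*k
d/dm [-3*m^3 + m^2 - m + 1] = -9*m^2 + 2*m - 1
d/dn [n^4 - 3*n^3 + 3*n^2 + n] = 4*n^3 - 9*n^2 + 6*n + 1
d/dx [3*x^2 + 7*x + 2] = 6*x + 7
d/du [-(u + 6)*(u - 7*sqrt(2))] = -2*u - 6 + 7*sqrt(2)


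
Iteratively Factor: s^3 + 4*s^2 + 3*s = (s)*(s^2 + 4*s + 3) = s*(s + 1)*(s + 3)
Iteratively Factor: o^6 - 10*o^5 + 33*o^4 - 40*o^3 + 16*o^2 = (o)*(o^5 - 10*o^4 + 33*o^3 - 40*o^2 + 16*o) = o*(o - 4)*(o^4 - 6*o^3 + 9*o^2 - 4*o) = o*(o - 4)*(o - 1)*(o^3 - 5*o^2 + 4*o) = o*(o - 4)*(o - 1)^2*(o^2 - 4*o) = o*(o - 4)^2*(o - 1)^2*(o)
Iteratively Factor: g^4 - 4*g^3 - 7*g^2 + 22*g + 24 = (g - 4)*(g^3 - 7*g - 6) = (g - 4)*(g - 3)*(g^2 + 3*g + 2) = (g - 4)*(g - 3)*(g + 1)*(g + 2)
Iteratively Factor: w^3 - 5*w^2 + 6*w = (w - 2)*(w^2 - 3*w) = w*(w - 2)*(w - 3)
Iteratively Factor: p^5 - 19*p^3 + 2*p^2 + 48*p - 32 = (p + 4)*(p^4 - 4*p^3 - 3*p^2 + 14*p - 8) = (p - 1)*(p + 4)*(p^3 - 3*p^2 - 6*p + 8) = (p - 1)*(p + 2)*(p + 4)*(p^2 - 5*p + 4) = (p - 4)*(p - 1)*(p + 2)*(p + 4)*(p - 1)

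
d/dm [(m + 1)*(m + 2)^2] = (m + 2)*(3*m + 4)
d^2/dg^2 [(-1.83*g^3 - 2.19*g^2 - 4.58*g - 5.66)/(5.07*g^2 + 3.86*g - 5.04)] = (-297.795192*g^3 - 995.092884*g^2 - 1645.704504*g - 747.38248)/(130.323843*g^6 + 297.662742*g^5 - 162.035172*g^4 - 534.290392*g^3 + 161.076384*g^2 + 294.150528*g - 128.024064)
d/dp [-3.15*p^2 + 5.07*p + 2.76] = 5.07 - 6.3*p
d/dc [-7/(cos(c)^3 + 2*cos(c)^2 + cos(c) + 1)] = 7*(3*sin(c)^2 - 4*cos(c) - 4)*sin(c)/(cos(c)^3 + 2*cos(c)^2 + cos(c) + 1)^2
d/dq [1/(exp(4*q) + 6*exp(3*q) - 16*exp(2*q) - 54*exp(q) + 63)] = (-4*exp(3*q) - 18*exp(2*q) + 32*exp(q) + 54)*exp(q)/(exp(4*q) + 6*exp(3*q) - 16*exp(2*q) - 54*exp(q) + 63)^2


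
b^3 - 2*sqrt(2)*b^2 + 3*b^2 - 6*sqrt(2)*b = b*(b + 3)*(b - 2*sqrt(2))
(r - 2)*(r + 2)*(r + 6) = r^3 + 6*r^2 - 4*r - 24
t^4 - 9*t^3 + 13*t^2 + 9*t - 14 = (t - 7)*(t - 2)*(t - 1)*(t + 1)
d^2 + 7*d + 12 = (d + 3)*(d + 4)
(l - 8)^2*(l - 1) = l^3 - 17*l^2 + 80*l - 64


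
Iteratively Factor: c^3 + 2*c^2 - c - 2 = (c - 1)*(c^2 + 3*c + 2) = (c - 1)*(c + 2)*(c + 1)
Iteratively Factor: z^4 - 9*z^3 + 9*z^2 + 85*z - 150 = (z - 5)*(z^3 - 4*z^2 - 11*z + 30) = (z - 5)*(z - 2)*(z^2 - 2*z - 15) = (z - 5)*(z - 2)*(z + 3)*(z - 5)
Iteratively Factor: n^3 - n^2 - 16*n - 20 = (n + 2)*(n^2 - 3*n - 10) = (n + 2)^2*(n - 5)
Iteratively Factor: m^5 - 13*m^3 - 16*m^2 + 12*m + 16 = (m - 1)*(m^4 + m^3 - 12*m^2 - 28*m - 16) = (m - 1)*(m + 2)*(m^3 - m^2 - 10*m - 8) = (m - 1)*(m + 2)^2*(m^2 - 3*m - 4) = (m - 1)*(m + 1)*(m + 2)^2*(m - 4)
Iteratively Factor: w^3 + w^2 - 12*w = (w)*(w^2 + w - 12) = w*(w + 4)*(w - 3)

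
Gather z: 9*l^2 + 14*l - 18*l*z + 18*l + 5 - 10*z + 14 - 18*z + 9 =9*l^2 + 32*l + z*(-18*l - 28) + 28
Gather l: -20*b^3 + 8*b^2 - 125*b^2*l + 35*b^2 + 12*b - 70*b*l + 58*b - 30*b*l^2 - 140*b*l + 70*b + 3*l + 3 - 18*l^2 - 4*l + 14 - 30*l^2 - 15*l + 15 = -20*b^3 + 43*b^2 + 140*b + l^2*(-30*b - 48) + l*(-125*b^2 - 210*b - 16) + 32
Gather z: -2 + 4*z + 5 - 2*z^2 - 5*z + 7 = -2*z^2 - z + 10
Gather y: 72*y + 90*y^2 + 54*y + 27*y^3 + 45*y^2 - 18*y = 27*y^3 + 135*y^2 + 108*y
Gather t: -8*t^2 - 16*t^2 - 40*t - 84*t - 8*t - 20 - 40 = -24*t^2 - 132*t - 60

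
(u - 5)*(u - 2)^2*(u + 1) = u^4 - 8*u^3 + 15*u^2 + 4*u - 20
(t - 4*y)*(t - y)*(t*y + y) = t^3*y - 5*t^2*y^2 + t^2*y + 4*t*y^3 - 5*t*y^2 + 4*y^3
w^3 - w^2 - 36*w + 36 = (w - 6)*(w - 1)*(w + 6)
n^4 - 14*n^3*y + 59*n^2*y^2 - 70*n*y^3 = n*(n - 7*y)*(n - 5*y)*(n - 2*y)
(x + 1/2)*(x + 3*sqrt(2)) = x^2 + x/2 + 3*sqrt(2)*x + 3*sqrt(2)/2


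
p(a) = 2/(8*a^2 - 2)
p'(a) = -32*a/(8*a^2 - 2)^2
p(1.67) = 0.10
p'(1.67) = -0.13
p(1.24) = 0.19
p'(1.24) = -0.37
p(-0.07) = -1.02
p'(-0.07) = 0.58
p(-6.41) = 0.01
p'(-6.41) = 0.00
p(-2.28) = 0.05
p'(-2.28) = 0.05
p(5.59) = 0.01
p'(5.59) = -0.00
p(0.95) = 0.38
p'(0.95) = -1.12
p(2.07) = 0.06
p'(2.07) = -0.06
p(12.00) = 0.00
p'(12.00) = 0.00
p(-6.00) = 0.01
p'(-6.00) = 0.00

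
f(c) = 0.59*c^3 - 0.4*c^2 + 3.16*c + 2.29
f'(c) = 1.77*c^2 - 0.8*c + 3.16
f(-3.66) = -43.56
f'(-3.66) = 29.80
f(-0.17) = 1.74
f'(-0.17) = 3.35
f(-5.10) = -102.49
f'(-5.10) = 53.28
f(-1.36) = -4.23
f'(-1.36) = 7.52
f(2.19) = 13.49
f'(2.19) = 9.90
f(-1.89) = -9.09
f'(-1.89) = 10.99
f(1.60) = 8.74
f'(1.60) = 6.41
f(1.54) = 8.36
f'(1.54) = 6.13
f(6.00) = 134.29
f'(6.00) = 62.08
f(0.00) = 2.29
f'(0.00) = 3.16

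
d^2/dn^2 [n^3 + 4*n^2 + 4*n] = 6*n + 8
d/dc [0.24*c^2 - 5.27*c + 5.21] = 0.48*c - 5.27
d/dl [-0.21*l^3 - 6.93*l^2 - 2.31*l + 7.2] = -0.63*l^2 - 13.86*l - 2.31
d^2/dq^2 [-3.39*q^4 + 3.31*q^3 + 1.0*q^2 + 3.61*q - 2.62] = -40.68*q^2 + 19.86*q + 2.0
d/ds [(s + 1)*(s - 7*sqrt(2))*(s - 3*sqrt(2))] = 3*s^2 - 20*sqrt(2)*s + 2*s - 10*sqrt(2) + 42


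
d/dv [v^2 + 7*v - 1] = 2*v + 7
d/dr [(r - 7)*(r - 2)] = 2*r - 9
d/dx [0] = 0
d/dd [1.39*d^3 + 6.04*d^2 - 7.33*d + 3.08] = 4.17*d^2 + 12.08*d - 7.33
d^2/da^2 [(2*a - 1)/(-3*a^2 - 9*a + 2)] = 6*(-3*(2*a - 1)*(2*a + 3)^2 + (6*a + 5)*(3*a^2 + 9*a - 2))/(3*a^2 + 9*a - 2)^3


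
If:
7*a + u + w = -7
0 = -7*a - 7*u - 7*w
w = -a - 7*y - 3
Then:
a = -7/6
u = 7*y + 3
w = -7*y - 11/6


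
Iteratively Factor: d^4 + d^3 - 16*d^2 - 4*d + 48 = (d - 2)*(d^3 + 3*d^2 - 10*d - 24) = (d - 2)*(d + 2)*(d^2 + d - 12) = (d - 3)*(d - 2)*(d + 2)*(d + 4)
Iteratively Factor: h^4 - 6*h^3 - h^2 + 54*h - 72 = (h - 4)*(h^3 - 2*h^2 - 9*h + 18) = (h - 4)*(h + 3)*(h^2 - 5*h + 6) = (h - 4)*(h - 3)*(h + 3)*(h - 2)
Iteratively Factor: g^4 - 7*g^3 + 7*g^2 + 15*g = (g)*(g^3 - 7*g^2 + 7*g + 15) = g*(g - 5)*(g^2 - 2*g - 3) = g*(g - 5)*(g + 1)*(g - 3)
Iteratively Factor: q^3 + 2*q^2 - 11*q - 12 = (q + 4)*(q^2 - 2*q - 3) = (q + 1)*(q + 4)*(q - 3)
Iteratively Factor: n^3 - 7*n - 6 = (n - 3)*(n^2 + 3*n + 2) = (n - 3)*(n + 1)*(n + 2)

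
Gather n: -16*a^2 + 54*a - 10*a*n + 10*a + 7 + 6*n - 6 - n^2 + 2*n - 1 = -16*a^2 + 64*a - n^2 + n*(8 - 10*a)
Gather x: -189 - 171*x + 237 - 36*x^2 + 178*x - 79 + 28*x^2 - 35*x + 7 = -8*x^2 - 28*x - 24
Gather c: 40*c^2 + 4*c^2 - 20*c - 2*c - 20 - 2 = 44*c^2 - 22*c - 22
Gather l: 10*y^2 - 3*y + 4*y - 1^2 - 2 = 10*y^2 + y - 3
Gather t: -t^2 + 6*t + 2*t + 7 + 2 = -t^2 + 8*t + 9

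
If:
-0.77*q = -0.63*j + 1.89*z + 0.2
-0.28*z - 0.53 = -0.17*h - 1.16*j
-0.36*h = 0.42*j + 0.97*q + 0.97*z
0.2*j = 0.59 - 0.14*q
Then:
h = -6.19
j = 1.19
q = 2.52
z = -0.74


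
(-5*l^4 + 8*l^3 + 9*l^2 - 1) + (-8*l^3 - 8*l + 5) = -5*l^4 + 9*l^2 - 8*l + 4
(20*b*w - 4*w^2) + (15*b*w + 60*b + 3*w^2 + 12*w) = 35*b*w + 60*b - w^2 + 12*w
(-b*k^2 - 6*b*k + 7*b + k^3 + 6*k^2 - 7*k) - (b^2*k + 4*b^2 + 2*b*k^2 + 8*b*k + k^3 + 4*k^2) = -b^2*k - 4*b^2 - 3*b*k^2 - 14*b*k + 7*b + 2*k^2 - 7*k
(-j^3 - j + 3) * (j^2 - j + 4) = -j^5 + j^4 - 5*j^3 + 4*j^2 - 7*j + 12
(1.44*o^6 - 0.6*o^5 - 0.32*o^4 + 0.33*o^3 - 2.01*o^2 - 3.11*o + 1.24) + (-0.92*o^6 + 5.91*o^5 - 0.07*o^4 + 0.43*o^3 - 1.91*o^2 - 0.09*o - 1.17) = 0.52*o^6 + 5.31*o^5 - 0.39*o^4 + 0.76*o^3 - 3.92*o^2 - 3.2*o + 0.0700000000000001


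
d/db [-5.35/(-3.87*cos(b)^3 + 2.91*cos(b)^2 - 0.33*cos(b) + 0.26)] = (62.1135*cos(b)^2 - 31.137*cos(b) + 1.7655)*sin(b)/(3.87*cos(b)^3 - 2.91*cos(b)^2 + 0.33*cos(b) - 0.26)^2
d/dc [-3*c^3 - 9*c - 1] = -9*c^2 - 9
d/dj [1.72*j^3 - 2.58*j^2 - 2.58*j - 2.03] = 5.16*j^2 - 5.16*j - 2.58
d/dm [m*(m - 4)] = 2*m - 4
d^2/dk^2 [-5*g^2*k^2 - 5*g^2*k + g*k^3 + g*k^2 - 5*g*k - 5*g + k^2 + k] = -10*g^2 + 6*g*k + 2*g + 2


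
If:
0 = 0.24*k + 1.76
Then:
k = -7.33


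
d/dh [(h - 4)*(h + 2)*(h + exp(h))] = h^2*exp(h) + 3*h^2 - 4*h - 10*exp(h) - 8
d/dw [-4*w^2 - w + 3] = -8*w - 1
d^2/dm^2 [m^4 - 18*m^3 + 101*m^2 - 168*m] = 12*m^2 - 108*m + 202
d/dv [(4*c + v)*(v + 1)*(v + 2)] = 8*c*v + 12*c + 3*v^2 + 6*v + 2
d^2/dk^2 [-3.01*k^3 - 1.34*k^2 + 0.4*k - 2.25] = -18.06*k - 2.68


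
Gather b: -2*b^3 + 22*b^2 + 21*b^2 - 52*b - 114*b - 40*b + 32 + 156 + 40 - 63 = -2*b^3 + 43*b^2 - 206*b + 165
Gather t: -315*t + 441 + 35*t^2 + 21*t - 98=35*t^2 - 294*t + 343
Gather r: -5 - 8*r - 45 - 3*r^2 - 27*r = -3*r^2 - 35*r - 50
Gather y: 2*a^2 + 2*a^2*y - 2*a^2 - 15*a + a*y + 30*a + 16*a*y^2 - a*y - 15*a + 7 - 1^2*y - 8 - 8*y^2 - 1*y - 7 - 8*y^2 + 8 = y^2*(16*a - 16) + y*(2*a^2 - 2)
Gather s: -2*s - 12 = -2*s - 12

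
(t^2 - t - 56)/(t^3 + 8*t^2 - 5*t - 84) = (t - 8)/(t^2 + t - 12)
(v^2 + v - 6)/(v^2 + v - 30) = (v^2 + v - 6)/(v^2 + v - 30)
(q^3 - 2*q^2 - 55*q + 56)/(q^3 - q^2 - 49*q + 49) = (q - 8)/(q - 7)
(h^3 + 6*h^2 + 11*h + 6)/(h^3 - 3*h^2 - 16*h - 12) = (h + 3)/(h - 6)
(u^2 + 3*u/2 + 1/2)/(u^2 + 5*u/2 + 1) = (u + 1)/(u + 2)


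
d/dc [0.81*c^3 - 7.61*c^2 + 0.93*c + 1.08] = 2.43*c^2 - 15.22*c + 0.93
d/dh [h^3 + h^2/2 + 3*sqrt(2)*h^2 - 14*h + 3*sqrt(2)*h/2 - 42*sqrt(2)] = 3*h^2 + h + 6*sqrt(2)*h - 14 + 3*sqrt(2)/2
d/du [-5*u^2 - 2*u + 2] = -10*u - 2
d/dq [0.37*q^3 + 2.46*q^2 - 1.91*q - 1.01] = 1.11*q^2 + 4.92*q - 1.91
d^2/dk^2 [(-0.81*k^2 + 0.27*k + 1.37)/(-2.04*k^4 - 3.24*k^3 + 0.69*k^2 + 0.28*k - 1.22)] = (20.225376*k^8 + 18.6390720000001*k^7 - 123.294888*k^6 - 280.828296*k^5 - 179.14608*k^4 + 19.68933*k^3 + 61.357734*k^2 + 29.540196*k - 0.294604)/(8.489664*k^12 + 40.450752*k^11 + 55.6308*k^10 + 3.152736*k^9 - 14.688972*k^8 + 46.556748*k^7 + 32.024691*k^6 - 20.183652*k^5 + 4.048542*k^4 + 15.85952*k^3 - 2.794044*k^2 - 1.250256*k + 1.815848)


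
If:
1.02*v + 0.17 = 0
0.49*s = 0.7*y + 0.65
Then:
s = 1.42857142857143*y + 1.3265306122449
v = -0.17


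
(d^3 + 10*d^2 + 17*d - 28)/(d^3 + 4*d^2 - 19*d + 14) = (d + 4)/(d - 2)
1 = 1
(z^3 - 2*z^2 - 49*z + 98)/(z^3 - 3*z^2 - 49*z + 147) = (z - 2)/(z - 3)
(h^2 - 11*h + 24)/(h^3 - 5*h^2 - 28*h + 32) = (h - 3)/(h^2 + 3*h - 4)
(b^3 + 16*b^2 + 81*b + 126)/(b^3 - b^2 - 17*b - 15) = (b^2 + 13*b + 42)/(b^2 - 4*b - 5)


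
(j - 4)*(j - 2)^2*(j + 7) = j^4 - j^3 - 36*j^2 + 124*j - 112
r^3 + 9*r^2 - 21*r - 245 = (r - 5)*(r + 7)^2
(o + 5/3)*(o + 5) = o^2 + 20*o/3 + 25/3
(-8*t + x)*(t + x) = -8*t^2 - 7*t*x + x^2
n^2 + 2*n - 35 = (n - 5)*(n + 7)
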